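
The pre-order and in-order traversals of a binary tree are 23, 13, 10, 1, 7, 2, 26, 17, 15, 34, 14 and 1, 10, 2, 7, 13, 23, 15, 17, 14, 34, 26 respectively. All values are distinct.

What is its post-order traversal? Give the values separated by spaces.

The first element of pre-order is the root; it splits in-order into left and right subtrees.
Root 23: left subtree has 5 nodes {1, 10, 2, 7, 13}, right has 5 {15, 17, 14, 34, 26}.
  Root 13: left subtree has 4 nodes {1, 10, 2, 7}, right has 0 { }.
    Root 10: left subtree has 1 node {1}, right has 2 {2, 7}.
      Root 7: left subtree has 1 node {2}, right has 0 { }.
  Root 26: left subtree has 4 nodes {15, 17, 14, 34}, right has 0 { }.
    Root 17: left subtree has 1 node {15}, right has 2 {14, 34}.
      Root 34: left subtree has 1 node {14}, right has 0 { }.

1 2 7 10 13 15 14 34 17 26 23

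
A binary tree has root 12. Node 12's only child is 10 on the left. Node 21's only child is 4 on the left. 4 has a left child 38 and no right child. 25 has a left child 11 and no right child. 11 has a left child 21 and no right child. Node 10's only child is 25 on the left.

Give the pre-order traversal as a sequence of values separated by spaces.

Pre-order visits the node, then its left subtree, then its right subtree.
Visit 12.
At 12: go left to 10.
  Visit 10.
  At 10: go left to 25.
    Visit 25.
    At 25: go left to 11.
      Visit 11.
      At 11: go left to 21.
        Visit 21.
        At 21: go left to 4.
          Visit 4.
          At 4: go left to 38.
            38 is a leaf — visit 38.
          At 4: no right child.
        At 21: no right child.
      At 11: no right child.
    At 25: no right child.
  At 10: no right child.
At 12: no right child.

12 10 25 11 21 4 38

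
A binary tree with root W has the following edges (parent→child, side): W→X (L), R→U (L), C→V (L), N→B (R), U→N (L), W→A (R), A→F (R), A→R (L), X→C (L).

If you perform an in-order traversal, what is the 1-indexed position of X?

In-order visits the left subtree, then the node, then the right subtree.
At W: go left to X.
  At X: go left to C.
    At C: go left to V.
      V is a leaf — visit V.
    Visit C.
    At C: no right child.
  Visit X.
  At X: no right child.
Visit W.
At W: go right to A.
  At A: go left to R.
    At R: go left to U.
      At U: go left to N.
        At N: no left child.
        Visit N.
        At N: go right to B.
          B is a leaf — visit B.
      Visit U.
      At U: no right child.
    Visit R.
    At R: no right child.
  Visit A.
  At A: go right to F.
    F is a leaf — visit F.
Full in-order sequence: V, C, X, W, N, B, U, R, A, F.

3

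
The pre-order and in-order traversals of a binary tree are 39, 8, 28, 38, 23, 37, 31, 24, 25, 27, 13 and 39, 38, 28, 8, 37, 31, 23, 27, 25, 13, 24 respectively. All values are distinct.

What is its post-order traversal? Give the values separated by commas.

The first element of pre-order is the root; it splits in-order into left and right subtrees.
Root 39: left subtree has 0 nodes { }, right has 10 {38, 28, 8, 37, 31, 23, 27, 25, 13, 24}.
  Root 8: left subtree has 2 nodes {38, 28}, right has 7 {37, 31, 23, 27, 25, 13, 24}.
    Root 28: left subtree has 1 node {38}, right has 0 { }.
    Root 23: left subtree has 2 nodes {37, 31}, right has 4 {27, 25, 13, 24}.
      Root 37: left subtree has 0 nodes { }, right has 1 {31}.
      Root 24: left subtree has 3 nodes {27, 25, 13}, right has 0 { }.
        Root 25: left subtree has 1 node {27}, right has 1 {13}.

38, 28, 31, 37, 27, 13, 25, 24, 23, 8, 39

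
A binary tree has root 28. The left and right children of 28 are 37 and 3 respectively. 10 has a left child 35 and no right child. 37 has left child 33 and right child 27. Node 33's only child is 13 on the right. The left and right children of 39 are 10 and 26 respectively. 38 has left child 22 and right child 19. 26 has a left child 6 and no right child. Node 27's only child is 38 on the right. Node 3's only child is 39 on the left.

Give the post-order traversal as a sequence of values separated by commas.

13, 33, 22, 19, 38, 27, 37, 35, 10, 6, 26, 39, 3, 28

Post-order visits the left subtree, then the right subtree, then the node.
At 28: go left to 37.
  At 37: go left to 33.
    At 33: no left child.
    At 33: go right to 13.
      13 is a leaf — visit 13.
    Visit 33.
  At 37: go right to 27.
    At 27: no left child.
    At 27: go right to 38.
      At 38: go left to 22.
        22 is a leaf — visit 22.
      At 38: go right to 19.
        19 is a leaf — visit 19.
      Visit 38.
    Visit 27.
  Visit 37.
At 28: go right to 3.
  At 3: go left to 39.
    At 39: go left to 10.
      At 10: go left to 35.
        35 is a leaf — visit 35.
      At 10: no right child.
      Visit 10.
    At 39: go right to 26.
      At 26: go left to 6.
        6 is a leaf — visit 6.
      At 26: no right child.
      Visit 26.
    Visit 39.
  At 3: no right child.
  Visit 3.
Visit 28.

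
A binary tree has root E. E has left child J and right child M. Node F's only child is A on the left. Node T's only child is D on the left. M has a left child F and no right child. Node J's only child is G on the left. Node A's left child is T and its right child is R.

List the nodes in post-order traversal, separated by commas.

Post-order visits the left subtree, then the right subtree, then the node.
At E: go left to J.
  At J: go left to G.
    G is a leaf — visit G.
  At J: no right child.
  Visit J.
At E: go right to M.
  At M: go left to F.
    At F: go left to A.
      At A: go left to T.
        At T: go left to D.
          D is a leaf — visit D.
        At T: no right child.
        Visit T.
      At A: go right to R.
        R is a leaf — visit R.
      Visit A.
    At F: no right child.
    Visit F.
  At M: no right child.
  Visit M.
Visit E.

G, J, D, T, R, A, F, M, E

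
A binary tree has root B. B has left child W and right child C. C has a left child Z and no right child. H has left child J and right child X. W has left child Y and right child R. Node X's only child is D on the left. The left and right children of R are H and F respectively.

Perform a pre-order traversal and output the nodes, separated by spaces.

B W Y R H J X D F C Z

Pre-order visits the node, then its left subtree, then its right subtree.
Visit B.
At B: go left to W.
  Visit W.
  At W: go left to Y.
    Y is a leaf — visit Y.
  At W: go right to R.
    Visit R.
    At R: go left to H.
      Visit H.
      At H: go left to J.
        J is a leaf — visit J.
      At H: go right to X.
        Visit X.
        At X: go left to D.
          D is a leaf — visit D.
        At X: no right child.
    At R: go right to F.
      F is a leaf — visit F.
At B: go right to C.
  Visit C.
  At C: go left to Z.
    Z is a leaf — visit Z.
  At C: no right child.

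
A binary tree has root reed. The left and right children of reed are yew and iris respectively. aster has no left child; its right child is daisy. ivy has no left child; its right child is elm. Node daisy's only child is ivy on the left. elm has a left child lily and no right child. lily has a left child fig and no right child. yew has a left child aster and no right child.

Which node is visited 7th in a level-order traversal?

Level-order visits nodes level by level from the root, left to right within each level.
Level 0: reed
Level 1: yew, iris
Level 2: aster
Level 3: daisy
Level 4: ivy
Level 5: elm
Level 6: lily
Level 7: fig
Full level-order sequence: reed, yew, iris, aster, daisy, ivy, elm, lily, fig.

elm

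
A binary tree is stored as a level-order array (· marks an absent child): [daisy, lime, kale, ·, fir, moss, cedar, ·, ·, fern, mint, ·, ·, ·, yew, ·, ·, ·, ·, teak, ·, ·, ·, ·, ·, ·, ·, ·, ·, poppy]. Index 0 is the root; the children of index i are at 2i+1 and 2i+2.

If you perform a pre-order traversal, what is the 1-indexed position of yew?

10

Pre-order visits the node, then its left subtree, then its right subtree.
Visit daisy.
At daisy: go left to lime.
  Visit lime.
  At lime: no left child.
  At lime: go right to fir.
    Visit fir.
    At fir: go left to fern.
      Visit fern.
      At fern: go left to teak.
        teak is a leaf — visit teak.
      At fern: no right child.
    At fir: go right to mint.
      mint is a leaf — visit mint.
At daisy: go right to kale.
  Visit kale.
  At kale: go left to moss.
    moss is a leaf — visit moss.
  At kale: go right to cedar.
    Visit cedar.
    At cedar: no left child.
    At cedar: go right to yew.
      Visit yew.
      At yew: go left to poppy.
        poppy is a leaf — visit poppy.
      At yew: no right child.
Full pre-order sequence: daisy, lime, fir, fern, teak, mint, kale, moss, cedar, yew, poppy.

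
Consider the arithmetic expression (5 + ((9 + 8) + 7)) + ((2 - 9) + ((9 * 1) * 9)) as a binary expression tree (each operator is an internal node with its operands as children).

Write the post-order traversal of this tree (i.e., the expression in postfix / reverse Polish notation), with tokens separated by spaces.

Post-order on an expression tree gives postfix notation: for each operator, emit left operand, right operand, then the operator.

5 9 8 + 7 + + 2 9 - 9 1 * 9 * + +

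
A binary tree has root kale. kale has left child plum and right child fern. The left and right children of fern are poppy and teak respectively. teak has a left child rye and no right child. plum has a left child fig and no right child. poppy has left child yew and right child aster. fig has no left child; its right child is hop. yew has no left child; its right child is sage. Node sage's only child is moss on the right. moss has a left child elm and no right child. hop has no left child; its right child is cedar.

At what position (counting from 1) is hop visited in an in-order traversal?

2

In-order visits the left subtree, then the node, then the right subtree.
At kale: go left to plum.
  At plum: go left to fig.
    At fig: no left child.
    Visit fig.
    At fig: go right to hop.
      At hop: no left child.
      Visit hop.
      At hop: go right to cedar.
        cedar is a leaf — visit cedar.
  Visit plum.
  At plum: no right child.
Visit kale.
At kale: go right to fern.
  At fern: go left to poppy.
    At poppy: go left to yew.
      At yew: no left child.
      Visit yew.
      At yew: go right to sage.
        At sage: no left child.
        Visit sage.
        At sage: go right to moss.
          At moss: go left to elm.
            elm is a leaf — visit elm.
          Visit moss.
          At moss: no right child.
    Visit poppy.
    At poppy: go right to aster.
      aster is a leaf — visit aster.
  Visit fern.
  At fern: go right to teak.
    At teak: go left to rye.
      rye is a leaf — visit rye.
    Visit teak.
    At teak: no right child.
Full in-order sequence: fig, hop, cedar, plum, kale, yew, sage, elm, moss, poppy, aster, fern, rye, teak.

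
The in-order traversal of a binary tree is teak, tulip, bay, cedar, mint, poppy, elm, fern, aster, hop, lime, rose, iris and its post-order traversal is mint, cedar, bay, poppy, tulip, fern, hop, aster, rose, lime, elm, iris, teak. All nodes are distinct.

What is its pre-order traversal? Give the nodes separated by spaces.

teak iris elm tulip poppy bay cedar mint lime aster fern hop rose

The last element of post-order is the root; it splits in-order into left and right subtrees.
Root teak: left subtree has 0 nodes { }, right has 12 {tulip, bay, cedar, mint, poppy, elm, fern, aster, hop, lime, rose, iris}.
  Root iris: left subtree has 11 nodes {tulip, bay, cedar, mint, poppy, elm, fern, aster, hop, lime, rose}, right has 0 { }.
    Root elm: left subtree has 5 nodes {tulip, bay, cedar, mint, poppy}, right has 5 {fern, aster, hop, lime, rose}.
      Root tulip: left subtree has 0 nodes { }, right has 4 {bay, cedar, mint, poppy}.
        Root poppy: left subtree has 3 nodes {bay, cedar, mint}, right has 0 { }.
          Root bay: left subtree has 0 nodes { }, right has 2 {cedar, mint}.
            Root cedar: left subtree has 0 nodes { }, right has 1 {mint}.
      Root lime: left subtree has 3 nodes {fern, aster, hop}, right has 1 {rose}.
        Root aster: left subtree has 1 node {fern}, right has 1 {hop}.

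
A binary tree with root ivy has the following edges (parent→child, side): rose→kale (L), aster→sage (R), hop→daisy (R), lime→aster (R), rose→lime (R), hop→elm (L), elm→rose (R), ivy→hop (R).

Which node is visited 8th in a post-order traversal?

hop

Post-order visits the left subtree, then the right subtree, then the node.
At ivy: no left child.
At ivy: go right to hop.
  At hop: go left to elm.
    At elm: no left child.
    At elm: go right to rose.
      At rose: go left to kale.
        kale is a leaf — visit kale.
      At rose: go right to lime.
        At lime: no left child.
        At lime: go right to aster.
          At aster: no left child.
          At aster: go right to sage.
            sage is a leaf — visit sage.
          Visit aster.
        Visit lime.
      Visit rose.
    Visit elm.
  At hop: go right to daisy.
    daisy is a leaf — visit daisy.
  Visit hop.
Visit ivy.
Full post-order sequence: kale, sage, aster, lime, rose, elm, daisy, hop, ivy.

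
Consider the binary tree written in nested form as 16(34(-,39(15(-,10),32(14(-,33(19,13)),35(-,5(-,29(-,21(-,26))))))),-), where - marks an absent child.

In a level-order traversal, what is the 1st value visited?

Level-order visits nodes level by level from the root, left to right within each level.
Level 0: 16
Level 1: 34
Level 2: 39
Level 3: 15, 32
Level 4: 10, 14, 35
Level 5: 33, 5
Level 6: 19, 13, 29
Level 7: 21
Level 8: 26
Full level-order sequence: 16, 34, 39, 15, 32, 10, 14, 35, 33, 5, 19, 13, 29, 21, 26.

16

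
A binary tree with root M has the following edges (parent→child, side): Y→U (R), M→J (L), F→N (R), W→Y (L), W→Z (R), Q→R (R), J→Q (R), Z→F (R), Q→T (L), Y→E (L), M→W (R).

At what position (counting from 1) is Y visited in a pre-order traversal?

7

Pre-order visits the node, then its left subtree, then its right subtree.
Visit M.
At M: go left to J.
  Visit J.
  At J: no left child.
  At J: go right to Q.
    Visit Q.
    At Q: go left to T.
      T is a leaf — visit T.
    At Q: go right to R.
      R is a leaf — visit R.
At M: go right to W.
  Visit W.
  At W: go left to Y.
    Visit Y.
    At Y: go left to E.
      E is a leaf — visit E.
    At Y: go right to U.
      U is a leaf — visit U.
  At W: go right to Z.
    Visit Z.
    At Z: no left child.
    At Z: go right to F.
      Visit F.
      At F: no left child.
      At F: go right to N.
        N is a leaf — visit N.
Full pre-order sequence: M, J, Q, T, R, W, Y, E, U, Z, F, N.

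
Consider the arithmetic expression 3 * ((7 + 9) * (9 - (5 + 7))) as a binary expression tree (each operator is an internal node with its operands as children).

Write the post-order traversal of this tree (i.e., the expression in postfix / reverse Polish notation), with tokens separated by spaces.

Post-order on an expression tree gives postfix notation: for each operator, emit left operand, right operand, then the operator.

3 7 9 + 9 5 7 + - * *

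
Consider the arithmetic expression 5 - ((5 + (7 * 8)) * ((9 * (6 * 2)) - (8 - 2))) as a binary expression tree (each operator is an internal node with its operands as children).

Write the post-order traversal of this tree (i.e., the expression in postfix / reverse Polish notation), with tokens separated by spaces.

Post-order on an expression tree gives postfix notation: for each operator, emit left operand, right operand, then the operator.

5 5 7 8 * + 9 6 2 * * 8 2 - - * -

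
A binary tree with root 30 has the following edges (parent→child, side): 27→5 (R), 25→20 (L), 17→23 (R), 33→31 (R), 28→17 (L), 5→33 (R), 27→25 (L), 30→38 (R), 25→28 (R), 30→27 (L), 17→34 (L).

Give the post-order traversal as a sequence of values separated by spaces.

20 34 23 17 28 25 31 33 5 27 38 30

Post-order visits the left subtree, then the right subtree, then the node.
At 30: go left to 27.
  At 27: go left to 25.
    At 25: go left to 20.
      20 is a leaf — visit 20.
    At 25: go right to 28.
      At 28: go left to 17.
        At 17: go left to 34.
          34 is a leaf — visit 34.
        At 17: go right to 23.
          23 is a leaf — visit 23.
        Visit 17.
      At 28: no right child.
      Visit 28.
    Visit 25.
  At 27: go right to 5.
    At 5: no left child.
    At 5: go right to 33.
      At 33: no left child.
      At 33: go right to 31.
        31 is a leaf — visit 31.
      Visit 33.
    Visit 5.
  Visit 27.
At 30: go right to 38.
  38 is a leaf — visit 38.
Visit 30.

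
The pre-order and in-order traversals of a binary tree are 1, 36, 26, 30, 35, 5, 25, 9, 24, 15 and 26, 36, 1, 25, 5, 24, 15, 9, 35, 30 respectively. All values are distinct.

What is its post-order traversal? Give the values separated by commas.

26, 36, 25, 15, 24, 9, 5, 35, 30, 1

The first element of pre-order is the root; it splits in-order into left and right subtrees.
Root 1: left subtree has 2 nodes {26, 36}, right has 7 {25, 5, 24, 15, 9, 35, 30}.
  Root 36: left subtree has 1 node {26}, right has 0 { }.
  Root 30: left subtree has 6 nodes {25, 5, 24, 15, 9, 35}, right has 0 { }.
    Root 35: left subtree has 5 nodes {25, 5, 24, 15, 9}, right has 0 { }.
      Root 5: left subtree has 1 node {25}, right has 3 {24, 15, 9}.
        Root 9: left subtree has 2 nodes {24, 15}, right has 0 { }.
          Root 24: left subtree has 0 nodes { }, right has 1 {15}.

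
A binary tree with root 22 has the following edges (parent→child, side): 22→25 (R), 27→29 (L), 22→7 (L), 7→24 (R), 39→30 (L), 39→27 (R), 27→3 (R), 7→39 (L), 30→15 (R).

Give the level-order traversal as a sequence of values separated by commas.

Level-order visits nodes level by level from the root, left to right within each level.
Level 0: 22
Level 1: 7, 25
Level 2: 39, 24
Level 3: 30, 27
Level 4: 15, 29, 3

22, 7, 25, 39, 24, 30, 27, 15, 29, 3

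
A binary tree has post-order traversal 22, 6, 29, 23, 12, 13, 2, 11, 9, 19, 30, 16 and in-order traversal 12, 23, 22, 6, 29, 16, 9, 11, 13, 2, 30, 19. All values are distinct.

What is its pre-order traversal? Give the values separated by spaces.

The last element of post-order is the root; it splits in-order into left and right subtrees.
Root 16: left subtree has 5 nodes {12, 23, 22, 6, 29}, right has 6 {9, 11, 13, 2, 30, 19}.
  Root 12: left subtree has 0 nodes { }, right has 4 {23, 22, 6, 29}.
    Root 23: left subtree has 0 nodes { }, right has 3 {22, 6, 29}.
      Root 29: left subtree has 2 nodes {22, 6}, right has 0 { }.
        Root 6: left subtree has 1 node {22}, right has 0 { }.
  Root 30: left subtree has 4 nodes {9, 11, 13, 2}, right has 1 {19}.
    Root 9: left subtree has 0 nodes { }, right has 3 {11, 13, 2}.
      Root 11: left subtree has 0 nodes { }, right has 2 {13, 2}.
        Root 2: left subtree has 1 node {13}, right has 0 { }.

16 12 23 29 6 22 30 9 11 2 13 19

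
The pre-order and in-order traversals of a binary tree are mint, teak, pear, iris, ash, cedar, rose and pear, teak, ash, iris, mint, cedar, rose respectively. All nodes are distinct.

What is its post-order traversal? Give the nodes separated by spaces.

The first element of pre-order is the root; it splits in-order into left and right subtrees.
Root mint: left subtree has 4 nodes {pear, teak, ash, iris}, right has 2 {cedar, rose}.
  Root teak: left subtree has 1 node {pear}, right has 2 {ash, iris}.
    Root iris: left subtree has 1 node {ash}, right has 0 { }.
  Root cedar: left subtree has 0 nodes { }, right has 1 {rose}.

pear ash iris teak rose cedar mint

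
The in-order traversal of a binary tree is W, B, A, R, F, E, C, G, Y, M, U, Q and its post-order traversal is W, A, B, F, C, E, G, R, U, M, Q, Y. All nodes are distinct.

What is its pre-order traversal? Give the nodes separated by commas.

Y, R, B, W, A, G, E, F, C, Q, M, U

The last element of post-order is the root; it splits in-order into left and right subtrees.
Root Y: left subtree has 8 nodes {W, B, A, R, F, E, C, G}, right has 3 {M, U, Q}.
  Root R: left subtree has 3 nodes {W, B, A}, right has 4 {F, E, C, G}.
    Root B: left subtree has 1 node {W}, right has 1 {A}.
    Root G: left subtree has 3 nodes {F, E, C}, right has 0 { }.
      Root E: left subtree has 1 node {F}, right has 1 {C}.
  Root Q: left subtree has 2 nodes {M, U}, right has 0 { }.
    Root M: left subtree has 0 nodes { }, right has 1 {U}.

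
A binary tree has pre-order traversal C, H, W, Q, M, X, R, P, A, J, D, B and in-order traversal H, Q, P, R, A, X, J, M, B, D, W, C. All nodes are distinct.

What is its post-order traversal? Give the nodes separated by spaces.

The first element of pre-order is the root; it splits in-order into left and right subtrees.
Root C: left subtree has 11 nodes {H, Q, P, R, A, X, J, M, B, D, W}, right has 0 { }.
  Root H: left subtree has 0 nodes { }, right has 10 {Q, P, R, A, X, J, M, B, D, W}.
    Root W: left subtree has 9 nodes {Q, P, R, A, X, J, M, B, D}, right has 0 { }.
      Root Q: left subtree has 0 nodes { }, right has 8 {P, R, A, X, J, M, B, D}.
        Root M: left subtree has 5 nodes {P, R, A, X, J}, right has 2 {B, D}.
          Root X: left subtree has 3 nodes {P, R, A}, right has 1 {J}.
            Root R: left subtree has 1 node {P}, right has 1 {A}.
          Root D: left subtree has 1 node {B}, right has 0 { }.

P A R J X B D M Q W H C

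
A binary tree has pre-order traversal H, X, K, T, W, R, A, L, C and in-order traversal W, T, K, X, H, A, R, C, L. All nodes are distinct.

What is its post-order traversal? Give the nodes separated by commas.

W, T, K, X, A, C, L, R, H

The first element of pre-order is the root; it splits in-order into left and right subtrees.
Root H: left subtree has 4 nodes {W, T, K, X}, right has 4 {A, R, C, L}.
  Root X: left subtree has 3 nodes {W, T, K}, right has 0 { }.
    Root K: left subtree has 2 nodes {W, T}, right has 0 { }.
      Root T: left subtree has 1 node {W}, right has 0 { }.
  Root R: left subtree has 1 node {A}, right has 2 {C, L}.
    Root L: left subtree has 1 node {C}, right has 0 { }.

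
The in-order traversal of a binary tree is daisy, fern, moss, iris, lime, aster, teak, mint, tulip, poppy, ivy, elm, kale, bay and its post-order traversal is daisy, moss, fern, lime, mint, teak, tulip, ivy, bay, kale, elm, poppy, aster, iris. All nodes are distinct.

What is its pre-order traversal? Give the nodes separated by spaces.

iris fern daisy moss aster lime poppy tulip teak mint elm ivy kale bay

The last element of post-order is the root; it splits in-order into left and right subtrees.
Root iris: left subtree has 3 nodes {daisy, fern, moss}, right has 10 {lime, aster, teak, mint, tulip, poppy, ivy, elm, kale, bay}.
  Root fern: left subtree has 1 node {daisy}, right has 1 {moss}.
  Root aster: left subtree has 1 node {lime}, right has 8 {teak, mint, tulip, poppy, ivy, elm, kale, bay}.
    Root poppy: left subtree has 3 nodes {teak, mint, tulip}, right has 4 {ivy, elm, kale, bay}.
      Root tulip: left subtree has 2 nodes {teak, mint}, right has 0 { }.
        Root teak: left subtree has 0 nodes { }, right has 1 {mint}.
      Root elm: left subtree has 1 node {ivy}, right has 2 {kale, bay}.
        Root kale: left subtree has 0 nodes { }, right has 1 {bay}.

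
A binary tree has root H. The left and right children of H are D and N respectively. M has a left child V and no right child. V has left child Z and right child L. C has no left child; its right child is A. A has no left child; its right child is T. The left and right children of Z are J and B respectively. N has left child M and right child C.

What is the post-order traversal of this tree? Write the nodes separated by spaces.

D J B Z L V M T A C N H

Post-order visits the left subtree, then the right subtree, then the node.
At H: go left to D.
  D is a leaf — visit D.
At H: go right to N.
  At N: go left to M.
    At M: go left to V.
      At V: go left to Z.
        At Z: go left to J.
          J is a leaf — visit J.
        At Z: go right to B.
          B is a leaf — visit B.
        Visit Z.
      At V: go right to L.
        L is a leaf — visit L.
      Visit V.
    At M: no right child.
    Visit M.
  At N: go right to C.
    At C: no left child.
    At C: go right to A.
      At A: no left child.
      At A: go right to T.
        T is a leaf — visit T.
      Visit A.
    Visit C.
  Visit N.
Visit H.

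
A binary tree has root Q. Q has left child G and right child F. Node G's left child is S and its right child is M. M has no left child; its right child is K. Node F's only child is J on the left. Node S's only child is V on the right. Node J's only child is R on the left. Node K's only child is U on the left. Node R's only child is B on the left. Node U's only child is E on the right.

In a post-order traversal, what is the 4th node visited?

Post-order visits the left subtree, then the right subtree, then the node.
At Q: go left to G.
  At G: go left to S.
    At S: no left child.
    At S: go right to V.
      V is a leaf — visit V.
    Visit S.
  At G: go right to M.
    At M: no left child.
    At M: go right to K.
      At K: go left to U.
        At U: no left child.
        At U: go right to E.
          E is a leaf — visit E.
        Visit U.
      At K: no right child.
      Visit K.
    Visit M.
  Visit G.
At Q: go right to F.
  At F: go left to J.
    At J: go left to R.
      At R: go left to B.
        B is a leaf — visit B.
      At R: no right child.
      Visit R.
    At J: no right child.
    Visit J.
  At F: no right child.
  Visit F.
Visit Q.
Full post-order sequence: V, S, E, U, K, M, G, B, R, J, F, Q.

U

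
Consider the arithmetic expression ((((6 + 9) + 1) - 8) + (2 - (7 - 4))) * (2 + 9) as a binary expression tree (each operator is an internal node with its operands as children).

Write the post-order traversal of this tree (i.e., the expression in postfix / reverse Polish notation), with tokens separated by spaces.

Post-order on an expression tree gives postfix notation: for each operator, emit left operand, right operand, then the operator.

6 9 + 1 + 8 - 2 7 4 - - + 2 9 + *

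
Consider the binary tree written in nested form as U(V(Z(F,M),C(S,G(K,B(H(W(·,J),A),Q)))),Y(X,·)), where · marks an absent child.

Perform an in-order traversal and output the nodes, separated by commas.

In-order visits the left subtree, then the node, then the right subtree.
At U: go left to V.
  At V: go left to Z.
    At Z: go left to F.
      F is a leaf — visit F.
    Visit Z.
    At Z: go right to M.
      M is a leaf — visit M.
  Visit V.
  At V: go right to C.
    At C: go left to S.
      S is a leaf — visit S.
    Visit C.
    At C: go right to G.
      At G: go left to K.
        K is a leaf — visit K.
      Visit G.
      At G: go right to B.
        At B: go left to H.
          At H: go left to W.
            At W: no left child.
            Visit W.
            At W: go right to J.
              J is a leaf — visit J.
          Visit H.
          At H: go right to A.
            A is a leaf — visit A.
        Visit B.
        At B: go right to Q.
          Q is a leaf — visit Q.
Visit U.
At U: go right to Y.
  At Y: go left to X.
    X is a leaf — visit X.
  Visit Y.
  At Y: no right child.

F, Z, M, V, S, C, K, G, W, J, H, A, B, Q, U, X, Y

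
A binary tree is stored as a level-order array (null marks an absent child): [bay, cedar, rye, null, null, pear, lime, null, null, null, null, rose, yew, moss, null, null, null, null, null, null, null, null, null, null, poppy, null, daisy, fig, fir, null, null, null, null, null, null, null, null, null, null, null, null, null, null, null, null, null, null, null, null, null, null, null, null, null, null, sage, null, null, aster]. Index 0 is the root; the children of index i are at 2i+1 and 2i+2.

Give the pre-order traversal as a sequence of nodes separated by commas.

bay, cedar, rye, pear, rose, poppy, yew, daisy, lime, moss, fig, sage, fir, aster

Pre-order visits the node, then its left subtree, then its right subtree.
Visit bay.
At bay: go left to cedar.
  cedar is a leaf — visit cedar.
At bay: go right to rye.
  Visit rye.
  At rye: go left to pear.
    Visit pear.
    At pear: go left to rose.
      Visit rose.
      At rose: no left child.
      At rose: go right to poppy.
        poppy is a leaf — visit poppy.
    At pear: go right to yew.
      Visit yew.
      At yew: no left child.
      At yew: go right to daisy.
        daisy is a leaf — visit daisy.
  At rye: go right to lime.
    Visit lime.
    At lime: go left to moss.
      Visit moss.
      At moss: go left to fig.
        Visit fig.
        At fig: go left to sage.
          sage is a leaf — visit sage.
        At fig: no right child.
      At moss: go right to fir.
        Visit fir.
        At fir: no left child.
        At fir: go right to aster.
          aster is a leaf — visit aster.
    At lime: no right child.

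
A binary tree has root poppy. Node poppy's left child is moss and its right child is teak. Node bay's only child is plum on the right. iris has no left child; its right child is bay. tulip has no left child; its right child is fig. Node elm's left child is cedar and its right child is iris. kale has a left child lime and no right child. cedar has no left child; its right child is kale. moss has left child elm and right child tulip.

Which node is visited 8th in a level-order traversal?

Level-order visits nodes level by level from the root, left to right within each level.
Level 0: poppy
Level 1: moss, teak
Level 2: elm, tulip
Level 3: cedar, iris, fig
Level 4: kale, bay
Level 5: lime, plum
Full level-order sequence: poppy, moss, teak, elm, tulip, cedar, iris, fig, kale, bay, lime, plum.

fig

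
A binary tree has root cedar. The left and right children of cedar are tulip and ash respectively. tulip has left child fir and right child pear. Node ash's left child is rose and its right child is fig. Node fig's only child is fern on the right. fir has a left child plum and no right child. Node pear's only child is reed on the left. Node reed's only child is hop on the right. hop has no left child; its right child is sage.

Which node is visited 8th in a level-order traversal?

Level-order visits nodes level by level from the root, left to right within each level.
Level 0: cedar
Level 1: tulip, ash
Level 2: fir, pear, rose, fig
Level 3: plum, reed, fern
Level 4: hop
Level 5: sage
Full level-order sequence: cedar, tulip, ash, fir, pear, rose, fig, plum, reed, fern, hop, sage.

plum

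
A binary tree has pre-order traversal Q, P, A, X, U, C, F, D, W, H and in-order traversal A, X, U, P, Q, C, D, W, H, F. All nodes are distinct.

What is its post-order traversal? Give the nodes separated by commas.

The first element of pre-order is the root; it splits in-order into left and right subtrees.
Root Q: left subtree has 4 nodes {A, X, U, P}, right has 5 {C, D, W, H, F}.
  Root P: left subtree has 3 nodes {A, X, U}, right has 0 { }.
    Root A: left subtree has 0 nodes { }, right has 2 {X, U}.
      Root X: left subtree has 0 nodes { }, right has 1 {U}.
  Root C: left subtree has 0 nodes { }, right has 4 {D, W, H, F}.
    Root F: left subtree has 3 nodes {D, W, H}, right has 0 { }.
      Root D: left subtree has 0 nodes { }, right has 2 {W, H}.
        Root W: left subtree has 0 nodes { }, right has 1 {H}.

U, X, A, P, H, W, D, F, C, Q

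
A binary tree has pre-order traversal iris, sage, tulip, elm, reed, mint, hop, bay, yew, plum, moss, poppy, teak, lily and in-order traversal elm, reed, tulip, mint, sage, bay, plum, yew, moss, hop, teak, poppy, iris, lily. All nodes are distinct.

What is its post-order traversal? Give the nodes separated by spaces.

reed elm mint tulip plum moss yew bay teak poppy hop sage lily iris

The first element of pre-order is the root; it splits in-order into left and right subtrees.
Root iris: left subtree has 12 nodes {elm, reed, tulip, mint, sage, bay, plum, yew, moss, hop, teak, poppy}, right has 1 {lily}.
  Root sage: left subtree has 4 nodes {elm, reed, tulip, mint}, right has 7 {bay, plum, yew, moss, hop, teak, poppy}.
    Root tulip: left subtree has 2 nodes {elm, reed}, right has 1 {mint}.
      Root elm: left subtree has 0 nodes { }, right has 1 {reed}.
    Root hop: left subtree has 4 nodes {bay, plum, yew, moss}, right has 2 {teak, poppy}.
      Root bay: left subtree has 0 nodes { }, right has 3 {plum, yew, moss}.
        Root yew: left subtree has 1 node {plum}, right has 1 {moss}.
      Root poppy: left subtree has 1 node {teak}, right has 0 { }.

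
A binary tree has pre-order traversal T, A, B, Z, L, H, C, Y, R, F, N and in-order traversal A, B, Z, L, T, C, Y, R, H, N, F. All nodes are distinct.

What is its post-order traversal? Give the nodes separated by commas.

The first element of pre-order is the root; it splits in-order into left and right subtrees.
Root T: left subtree has 4 nodes {A, B, Z, L}, right has 6 {C, Y, R, H, N, F}.
  Root A: left subtree has 0 nodes { }, right has 3 {B, Z, L}.
    Root B: left subtree has 0 nodes { }, right has 2 {Z, L}.
      Root Z: left subtree has 0 nodes { }, right has 1 {L}.
  Root H: left subtree has 3 nodes {C, Y, R}, right has 2 {N, F}.
    Root C: left subtree has 0 nodes { }, right has 2 {Y, R}.
      Root Y: left subtree has 0 nodes { }, right has 1 {R}.
    Root F: left subtree has 1 node {N}, right has 0 { }.

L, Z, B, A, R, Y, C, N, F, H, T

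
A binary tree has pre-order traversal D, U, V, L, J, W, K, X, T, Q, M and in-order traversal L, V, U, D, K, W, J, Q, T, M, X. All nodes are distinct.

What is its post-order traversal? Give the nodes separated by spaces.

The first element of pre-order is the root; it splits in-order into left and right subtrees.
Root D: left subtree has 3 nodes {L, V, U}, right has 7 {K, W, J, Q, T, M, X}.
  Root U: left subtree has 2 nodes {L, V}, right has 0 { }.
    Root V: left subtree has 1 node {L}, right has 0 { }.
  Root J: left subtree has 2 nodes {K, W}, right has 4 {Q, T, M, X}.
    Root W: left subtree has 1 node {K}, right has 0 { }.
    Root X: left subtree has 3 nodes {Q, T, M}, right has 0 { }.
      Root T: left subtree has 1 node {Q}, right has 1 {M}.

L V U K W Q M T X J D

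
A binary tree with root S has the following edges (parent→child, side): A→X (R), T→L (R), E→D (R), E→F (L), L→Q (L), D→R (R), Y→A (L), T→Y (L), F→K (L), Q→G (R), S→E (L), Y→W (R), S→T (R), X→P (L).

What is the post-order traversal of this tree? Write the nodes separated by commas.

Post-order visits the left subtree, then the right subtree, then the node.
At S: go left to E.
  At E: go left to F.
    At F: go left to K.
      K is a leaf — visit K.
    At F: no right child.
    Visit F.
  At E: go right to D.
    At D: no left child.
    At D: go right to R.
      R is a leaf — visit R.
    Visit D.
  Visit E.
At S: go right to T.
  At T: go left to Y.
    At Y: go left to A.
      At A: no left child.
      At A: go right to X.
        At X: go left to P.
          P is a leaf — visit P.
        At X: no right child.
        Visit X.
      Visit A.
    At Y: go right to W.
      W is a leaf — visit W.
    Visit Y.
  At T: go right to L.
    At L: go left to Q.
      At Q: no left child.
      At Q: go right to G.
        G is a leaf — visit G.
      Visit Q.
    At L: no right child.
    Visit L.
  Visit T.
Visit S.

K, F, R, D, E, P, X, A, W, Y, G, Q, L, T, S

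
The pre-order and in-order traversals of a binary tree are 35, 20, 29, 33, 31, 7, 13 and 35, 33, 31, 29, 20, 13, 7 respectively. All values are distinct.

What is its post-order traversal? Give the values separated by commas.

31, 33, 29, 13, 7, 20, 35

The first element of pre-order is the root; it splits in-order into left and right subtrees.
Root 35: left subtree has 0 nodes { }, right has 6 {33, 31, 29, 20, 13, 7}.
  Root 20: left subtree has 3 nodes {33, 31, 29}, right has 2 {13, 7}.
    Root 29: left subtree has 2 nodes {33, 31}, right has 0 { }.
      Root 33: left subtree has 0 nodes { }, right has 1 {31}.
    Root 7: left subtree has 1 node {13}, right has 0 { }.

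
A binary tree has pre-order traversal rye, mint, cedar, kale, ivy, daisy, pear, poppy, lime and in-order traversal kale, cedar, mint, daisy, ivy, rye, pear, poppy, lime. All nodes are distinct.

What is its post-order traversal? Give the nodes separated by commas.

kale, cedar, daisy, ivy, mint, lime, poppy, pear, rye

The first element of pre-order is the root; it splits in-order into left and right subtrees.
Root rye: left subtree has 5 nodes {kale, cedar, mint, daisy, ivy}, right has 3 {pear, poppy, lime}.
  Root mint: left subtree has 2 nodes {kale, cedar}, right has 2 {daisy, ivy}.
    Root cedar: left subtree has 1 node {kale}, right has 0 { }.
    Root ivy: left subtree has 1 node {daisy}, right has 0 { }.
  Root pear: left subtree has 0 nodes { }, right has 2 {poppy, lime}.
    Root poppy: left subtree has 0 nodes { }, right has 1 {lime}.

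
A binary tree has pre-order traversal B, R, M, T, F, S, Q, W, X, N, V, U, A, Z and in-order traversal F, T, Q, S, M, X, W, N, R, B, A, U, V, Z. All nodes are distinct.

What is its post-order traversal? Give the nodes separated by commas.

F, Q, S, T, X, N, W, M, R, A, U, Z, V, B

The first element of pre-order is the root; it splits in-order into left and right subtrees.
Root B: left subtree has 9 nodes {F, T, Q, S, M, X, W, N, R}, right has 4 {A, U, V, Z}.
  Root R: left subtree has 8 nodes {F, T, Q, S, M, X, W, N}, right has 0 { }.
    Root M: left subtree has 4 nodes {F, T, Q, S}, right has 3 {X, W, N}.
      Root T: left subtree has 1 node {F}, right has 2 {Q, S}.
        Root S: left subtree has 1 node {Q}, right has 0 { }.
      Root W: left subtree has 1 node {X}, right has 1 {N}.
  Root V: left subtree has 2 nodes {A, U}, right has 1 {Z}.
    Root U: left subtree has 1 node {A}, right has 0 { }.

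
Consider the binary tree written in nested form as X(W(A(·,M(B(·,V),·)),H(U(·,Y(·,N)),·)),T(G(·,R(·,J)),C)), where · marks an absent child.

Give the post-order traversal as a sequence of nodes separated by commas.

Post-order visits the left subtree, then the right subtree, then the node.
At X: go left to W.
  At W: go left to A.
    At A: no left child.
    At A: go right to M.
      At M: go left to B.
        At B: no left child.
        At B: go right to V.
          V is a leaf — visit V.
        Visit B.
      At M: no right child.
      Visit M.
    Visit A.
  At W: go right to H.
    At H: go left to U.
      At U: no left child.
      At U: go right to Y.
        At Y: no left child.
        At Y: go right to N.
          N is a leaf — visit N.
        Visit Y.
      Visit U.
    At H: no right child.
    Visit H.
  Visit W.
At X: go right to T.
  At T: go left to G.
    At G: no left child.
    At G: go right to R.
      At R: no left child.
      At R: go right to J.
        J is a leaf — visit J.
      Visit R.
    Visit G.
  At T: go right to C.
    C is a leaf — visit C.
  Visit T.
Visit X.

V, B, M, A, N, Y, U, H, W, J, R, G, C, T, X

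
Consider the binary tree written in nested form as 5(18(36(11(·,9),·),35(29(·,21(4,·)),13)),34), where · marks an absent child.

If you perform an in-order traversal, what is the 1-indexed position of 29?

5

In-order visits the left subtree, then the node, then the right subtree.
At 5: go left to 18.
  At 18: go left to 36.
    At 36: go left to 11.
      At 11: no left child.
      Visit 11.
      At 11: go right to 9.
        9 is a leaf — visit 9.
    Visit 36.
    At 36: no right child.
  Visit 18.
  At 18: go right to 35.
    At 35: go left to 29.
      At 29: no left child.
      Visit 29.
      At 29: go right to 21.
        At 21: go left to 4.
          4 is a leaf — visit 4.
        Visit 21.
        At 21: no right child.
    Visit 35.
    At 35: go right to 13.
      13 is a leaf — visit 13.
Visit 5.
At 5: go right to 34.
  34 is a leaf — visit 34.
Full in-order sequence: 11, 9, 36, 18, 29, 4, 21, 35, 13, 5, 34.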